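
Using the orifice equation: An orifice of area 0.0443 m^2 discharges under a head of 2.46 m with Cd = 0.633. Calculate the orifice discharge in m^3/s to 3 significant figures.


Approach: apply the orifice equation, Q = Cd*A*sqrt(2*g*h).
Q = 0.633 * 0.0443 * sqrt(2*9.81*2.46) = 0.195 m^3/s
Therefore the orifice discharge = 0.195 m^3/s.


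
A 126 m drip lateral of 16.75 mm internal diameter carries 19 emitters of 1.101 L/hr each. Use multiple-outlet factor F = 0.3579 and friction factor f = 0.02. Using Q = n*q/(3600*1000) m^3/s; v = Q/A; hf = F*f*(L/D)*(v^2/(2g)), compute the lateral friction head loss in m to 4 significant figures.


Q = 19*1.101/(3600*1000) = 5.81083e-06 m^3/s
A = pi*(16.75e-3/2)^2 = 2.20353e-04 m^2, so v = Q/A = 0.0263705 m/s
hf = 0.3579*0.02*(126/0.01675)*(0.0263705^2/(2*9.81)) = 0.001908 m
Therefore the lateral friction head loss = 0.001908 m.


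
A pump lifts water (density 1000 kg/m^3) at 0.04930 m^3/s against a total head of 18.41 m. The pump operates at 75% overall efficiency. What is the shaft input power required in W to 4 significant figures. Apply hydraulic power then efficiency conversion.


Approach: apply hydraulic power then efficiency conversion, P = rho*g*Q*H; P_in = P/eta.
Step 1 — hydraulic power (P = rho*g*Q*H):
  P = 1000 * 9.81 * 0.04930 * 18.41 = 8903.68 W
Step 2 — input power: P_in = P/eta = 8903.68 / 0.75 = 11870 W
Therefore the shaft input power required = 11870 W.


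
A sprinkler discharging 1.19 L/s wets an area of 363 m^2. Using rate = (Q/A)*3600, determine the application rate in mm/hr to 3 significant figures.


rate = (1.19 / 363) * 3600 = 11.8 mm/hr
Therefore the application rate = 11.8 mm/hr.


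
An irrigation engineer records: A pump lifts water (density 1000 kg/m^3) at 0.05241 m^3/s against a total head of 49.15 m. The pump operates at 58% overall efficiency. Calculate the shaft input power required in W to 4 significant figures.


Approach: apply hydraulic power then efficiency conversion, P = rho*g*Q*H; P_in = P/eta.
Step 1 — hydraulic power (P = rho*g*Q*H):
  P = 1000 * 9.81 * 0.05241 * 49.15 = 25270.1 W
Step 2 — input power: P_in = P/eta = 25270.1 / 0.58 = 43570 W
Therefore the shaft input power required = 43570 W.


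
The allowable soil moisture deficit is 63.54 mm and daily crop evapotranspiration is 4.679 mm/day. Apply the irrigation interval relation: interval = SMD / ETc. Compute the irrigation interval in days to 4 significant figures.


interval = 63.54 / 4.679 = 13.58 days
Therefore the irrigation interval = 13.58 days.


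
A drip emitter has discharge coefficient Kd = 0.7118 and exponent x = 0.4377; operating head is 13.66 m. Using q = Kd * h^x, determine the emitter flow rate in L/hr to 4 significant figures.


q = 0.7118 * 13.66^0.4377 = 2.235 L/hr
Therefore the emitter flow rate = 2.235 L/hr.


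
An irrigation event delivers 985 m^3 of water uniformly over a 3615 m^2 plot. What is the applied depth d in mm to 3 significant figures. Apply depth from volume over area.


Approach: apply depth from volume over area, d = (V/A)*1000.
d = (985 / 3615) * 1000 = 272 mm
Therefore the applied depth d = 272 mm.


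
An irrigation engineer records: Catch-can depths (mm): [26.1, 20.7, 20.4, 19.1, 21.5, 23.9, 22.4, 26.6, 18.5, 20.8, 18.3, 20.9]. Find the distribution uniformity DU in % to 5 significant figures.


Approach: apply the low-quarter distribution uniformity, DU = (mean of lowest quarter of readings / overall mean)*100.
sorted lowest 3 of 12: [18.3, 18.5, 19.1] -> mean = 18.63333 mm
overall mean = 21.60000 mm
DU = (18.63333/21.60000)*100 = 86.265 %
Therefore the distribution uniformity DU = 86.265 %.


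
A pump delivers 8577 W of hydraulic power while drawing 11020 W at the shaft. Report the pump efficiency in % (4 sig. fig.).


Approach: apply the efficiency ratio, eta = (P_out/P_in)*100.
eta = (8577 / 11020) * 100 = 77.83 %
Therefore the pump efficiency = 77.83 %.


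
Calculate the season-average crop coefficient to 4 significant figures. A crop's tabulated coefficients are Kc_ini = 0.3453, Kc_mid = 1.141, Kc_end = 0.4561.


Approach: apply a simple seasonal average, Kc_avg = (Kc_ini + Kc_mid + Kc_end)/3.
Kc_avg = (0.3453 + 1.141 + 0.4561)/3 = 0.6475
Therefore the season-average crop coefficient = 0.6475.


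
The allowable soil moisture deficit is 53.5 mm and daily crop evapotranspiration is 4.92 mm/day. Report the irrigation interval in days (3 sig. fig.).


Approach: apply the irrigation interval relation, interval = SMD / ETc.
interval = 53.5 / 4.92 = 10.9 days
Therefore the irrigation interval = 10.9 days.


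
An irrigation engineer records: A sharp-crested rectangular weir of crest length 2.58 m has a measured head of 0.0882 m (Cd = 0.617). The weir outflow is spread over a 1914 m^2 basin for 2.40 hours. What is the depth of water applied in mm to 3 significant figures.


Approach: apply the rectangular weir equation with a volume-to-depth conversion, Q = (2/3)*Cd*L*sqrt(2g)*H^1.5; d = Q*t/A * 1000.
Step 1 — weir discharge:
  Q = (2/3)*0.617*2.58*sqrt(2*9.81)*0.0882^1.5 = 0.12313 m^3/s
Step 2 — volume: V = 0.12313 * 2.40*3600 = 1063.8 m^3
Step 3 — depth: d = V/A * 1000 = 1063.8/1914 * 1000 = 556 mm
Therefore the depth of water applied = 556 mm.


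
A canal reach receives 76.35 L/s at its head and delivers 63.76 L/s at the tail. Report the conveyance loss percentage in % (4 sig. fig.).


Approach: apply the conveyance loss ratio, loss% = ((Q_head - Q_tail)/Q_head)*100.
loss = ((76.35 - 63.76)/76.35)*100 = 16.49 %
Therefore the conveyance loss percentage = 16.49 %.


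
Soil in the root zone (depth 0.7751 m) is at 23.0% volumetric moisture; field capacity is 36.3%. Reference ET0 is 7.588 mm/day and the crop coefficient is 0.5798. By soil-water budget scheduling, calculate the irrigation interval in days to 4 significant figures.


Approach: apply soil-water budget scheduling, SMD = (FC-theta)/100*depth*1000; ETc = ET0*Kc; interval = SMD/ETc.
Step 1 — soil moisture deficit:
  SMD = (36.3 - 23.0)/100 * 0.7751 * 1000 = 103.088 mm
Step 2 — daily crop ET (ETc = ET0*Kc):
  ETc = 7.588 * 0.5798 = 4.39952 mm/day
Step 3 — irrigation interval (SMD/ETc):
  interval = 103.088 / 4.39952 = 23.43 days
Therefore the irrigation interval = 23.43 days.


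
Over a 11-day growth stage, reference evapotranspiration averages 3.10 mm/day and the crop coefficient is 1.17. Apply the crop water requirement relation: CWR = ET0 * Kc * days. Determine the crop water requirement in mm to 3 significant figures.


CWR = 3.10 * 1.17 * 11 = 39.9 mm
Therefore the crop water requirement = 39.9 mm.


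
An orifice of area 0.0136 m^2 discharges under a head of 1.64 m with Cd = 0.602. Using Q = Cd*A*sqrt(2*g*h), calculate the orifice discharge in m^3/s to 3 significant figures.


Q = 0.602 * 0.0136 * sqrt(2*9.81*1.64) = 0.0464 m^3/s
Therefore the orifice discharge = 0.0464 m^3/s.


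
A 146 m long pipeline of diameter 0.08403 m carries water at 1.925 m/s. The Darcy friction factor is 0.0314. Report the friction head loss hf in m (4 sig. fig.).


Approach: apply the Darcy-Weisbach equation, hf = f*(L/D)*(v^2/(2g)).
hf = 0.0314 * (146/0.08403) * (1.925^2 / (2*9.81))
hf = 10.30 m
Therefore the friction head loss hf = 10.30 m.


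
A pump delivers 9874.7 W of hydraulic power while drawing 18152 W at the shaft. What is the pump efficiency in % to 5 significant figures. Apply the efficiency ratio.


Approach: apply the efficiency ratio, eta = (P_out/P_in)*100.
eta = (9874.7 / 18152) * 100 = 54.400 %
Therefore the pump efficiency = 54.400 %.


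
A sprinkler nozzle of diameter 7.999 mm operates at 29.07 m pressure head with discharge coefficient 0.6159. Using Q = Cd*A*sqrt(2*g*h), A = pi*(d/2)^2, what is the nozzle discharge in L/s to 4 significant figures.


A = pi*(7.999e-3/2)^2 = 5.02529e-05 m^2
Q = 0.6159 * 5.02529e-05 * sqrt(2*9.81*29.07) * 1000 = 0.7392 L/s
Therefore the nozzle discharge = 0.7392 L/s.


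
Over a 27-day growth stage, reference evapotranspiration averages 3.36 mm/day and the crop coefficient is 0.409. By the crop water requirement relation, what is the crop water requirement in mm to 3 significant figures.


Approach: apply the crop water requirement relation, CWR = ET0 * Kc * days.
CWR = 3.36 * 0.409 * 27 = 37.1 mm
Therefore the crop water requirement = 37.1 mm.


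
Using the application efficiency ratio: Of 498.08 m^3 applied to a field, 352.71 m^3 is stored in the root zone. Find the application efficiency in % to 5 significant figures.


Approach: apply the application efficiency ratio, Ea = (stored/applied)*100.
Ea = (352.71/498.08)*100 = 70.814 %
Therefore the application efficiency = 70.814 %.


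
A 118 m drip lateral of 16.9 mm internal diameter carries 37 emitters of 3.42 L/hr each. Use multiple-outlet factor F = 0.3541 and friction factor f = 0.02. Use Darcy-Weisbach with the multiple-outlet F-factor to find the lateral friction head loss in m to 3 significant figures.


Approach: apply Darcy-Weisbach with the multiple-outlet F-factor, Q = n*q/(3600*1000) m^3/s; v = Q/A; hf = F*f*(L/D)*(v^2/(2g)).
Q = 37*3.42/(3600*1000) = 3.5150e-05 m^3/s
A = pi*(16.9e-3/2)^2 = 2.2432e-04 m^2, so v = Q/A = 0.15670 m/s
hf = 0.3541*0.02*(118/0.0169)*(0.15670^2/(2*9.81)) = 0.0619 m
Therefore the lateral friction head loss = 0.0619 m.


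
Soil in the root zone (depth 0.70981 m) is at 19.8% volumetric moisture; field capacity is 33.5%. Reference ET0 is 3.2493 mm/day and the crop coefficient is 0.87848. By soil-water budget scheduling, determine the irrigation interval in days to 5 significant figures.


Approach: apply soil-water budget scheduling, SMD = (FC-theta)/100*depth*1000; ETc = ET0*Kc; interval = SMD/ETc.
Step 1 — soil moisture deficit:
  SMD = (33.5 - 19.8)/100 * 0.70981 * 1000 = 97.24397 mm
Step 2 — daily crop ET (ETc = ET0*Kc):
  ETc = 3.2493 * 0.87848 = 2.854445 mm/day
Step 3 — irrigation interval (SMD/ETc):
  interval = 97.24397 / 2.854445 = 34.068 days
Therefore the irrigation interval = 34.068 days.


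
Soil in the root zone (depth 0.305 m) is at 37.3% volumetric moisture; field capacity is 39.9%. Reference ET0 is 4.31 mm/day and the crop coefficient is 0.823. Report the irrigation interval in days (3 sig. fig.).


Approach: apply soil-water budget scheduling, SMD = (FC-theta)/100*depth*1000; ETc = ET0*Kc; interval = SMD/ETc.
Step 1 — soil moisture deficit:
  SMD = (39.9 - 37.3)/100 * 0.305 * 1000 = 7.9300 mm
Step 2 — daily crop ET (ETc = ET0*Kc):
  ETc = 4.31 * 0.823 = 3.5471 mm/day
Step 3 — irrigation interval (SMD/ETc):
  interval = 7.9300 / 3.5471 = 2.24 days
Therefore the irrigation interval = 2.24 days.


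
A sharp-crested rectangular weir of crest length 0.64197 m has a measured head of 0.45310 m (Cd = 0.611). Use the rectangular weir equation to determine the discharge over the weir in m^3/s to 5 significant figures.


Approach: apply the rectangular weir equation, Q = (2/3)*Cd*L*sqrt(2g)*H^1.5.
Q = (2/3)*0.611*0.64197*sqrt(2*9.81)*0.45310^1.5 = 0.35327 m^3/s
Therefore the discharge over the weir = 0.35327 m^3/s.


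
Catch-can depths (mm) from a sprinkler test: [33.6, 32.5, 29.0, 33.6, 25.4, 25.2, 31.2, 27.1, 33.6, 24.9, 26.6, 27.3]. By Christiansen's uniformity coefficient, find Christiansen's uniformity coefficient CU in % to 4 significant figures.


Approach: apply Christiansen's uniformity coefficient, CU = (1 - mean_abs_deviation/mean)*100.
mean = 29.1667 mm
mean |d_i - mean| = 3.11111 mm
CU = (1 - 3.11111/29.1667)*100 = 89.33 %
Therefore Christiansen's uniformity coefficient CU = 89.33 %.


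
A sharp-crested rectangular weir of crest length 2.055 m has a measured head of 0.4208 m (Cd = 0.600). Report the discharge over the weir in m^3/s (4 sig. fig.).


Approach: apply the rectangular weir equation, Q = (2/3)*Cd*L*sqrt(2g)*H^1.5.
Q = (2/3)*0.600*2.055*sqrt(2*9.81)*0.4208^1.5 = 0.9939 m^3/s
Therefore the discharge over the weir = 0.9939 m^3/s.


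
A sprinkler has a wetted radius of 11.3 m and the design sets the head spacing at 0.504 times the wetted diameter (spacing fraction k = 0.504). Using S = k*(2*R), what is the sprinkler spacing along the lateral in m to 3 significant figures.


S = 0.504 * (2 * 11.3) = 11.4 m
Therefore the sprinkler spacing along the lateral = 11.4 m.


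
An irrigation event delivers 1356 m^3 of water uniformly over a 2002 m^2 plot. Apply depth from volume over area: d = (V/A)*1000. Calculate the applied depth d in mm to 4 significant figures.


d = (1356 / 2002) * 1000 = 677.3 mm
Therefore the applied depth d = 677.3 mm.


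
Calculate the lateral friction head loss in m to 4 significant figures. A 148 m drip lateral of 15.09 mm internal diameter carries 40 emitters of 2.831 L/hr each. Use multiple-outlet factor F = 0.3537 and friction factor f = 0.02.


Approach: apply Darcy-Weisbach with the multiple-outlet F-factor, Q = n*q/(3600*1000) m^3/s; v = Q/A; hf = F*f*(L/D)*(v^2/(2g)).
Q = 40*2.831/(3600*1000) = 3.14556e-05 m^3/s
A = pi*(15.09e-3/2)^2 = 1.78842e-04 m^2, so v = Q/A = 0.175885 m/s
hf = 0.3537*0.02*(148/0.01509)*(0.175885^2/(2*9.81)) = 0.1094 m
Therefore the lateral friction head loss = 0.1094 m.


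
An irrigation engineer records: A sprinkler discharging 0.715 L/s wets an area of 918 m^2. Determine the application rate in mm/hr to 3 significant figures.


Approach: apply the application rate relation, rate = (Q/A)*3600.
rate = (0.715 / 918) * 3600 = 2.80 mm/hr
Therefore the application rate = 2.80 mm/hr.


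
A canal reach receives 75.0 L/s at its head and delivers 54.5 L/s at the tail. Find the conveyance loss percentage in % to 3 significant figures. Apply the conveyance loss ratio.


Approach: apply the conveyance loss ratio, loss% = ((Q_head - Q_tail)/Q_head)*100.
loss = ((75.0 - 54.5)/75.0)*100 = 27.3 %
Therefore the conveyance loss percentage = 27.3 %.


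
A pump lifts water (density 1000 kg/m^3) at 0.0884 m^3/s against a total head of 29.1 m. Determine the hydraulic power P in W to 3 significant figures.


Approach: apply the hydraulic power relation, P = rho*g*Q*H.
P = 1000 * 9.81 * 0.0884 * 29.1 = 25200 W
Therefore the hydraulic power P = 25200 W.


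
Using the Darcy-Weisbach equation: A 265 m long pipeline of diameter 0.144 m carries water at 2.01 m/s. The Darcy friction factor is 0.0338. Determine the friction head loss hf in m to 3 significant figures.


Approach: apply the Darcy-Weisbach equation, hf = f*(L/D)*(v^2/(2g)).
hf = 0.0338 * (265/0.144) * (2.01^2 / (2*9.81))
hf = 12.8 m
Therefore the friction head loss hf = 12.8 m.


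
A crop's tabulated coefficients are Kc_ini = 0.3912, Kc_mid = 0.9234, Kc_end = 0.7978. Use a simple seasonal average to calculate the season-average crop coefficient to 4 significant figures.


Approach: apply a simple seasonal average, Kc_avg = (Kc_ini + Kc_mid + Kc_end)/3.
Kc_avg = (0.3912 + 0.9234 + 0.7978)/3 = 0.7041
Therefore the season-average crop coefficient = 0.7041.


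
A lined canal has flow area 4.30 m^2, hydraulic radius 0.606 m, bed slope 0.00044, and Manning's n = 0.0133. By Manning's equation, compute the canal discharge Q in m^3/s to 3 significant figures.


Approach: apply Manning's equation, Q = (1/n)*A*R^(2/3)*S^(1/2).
Q = (1/0.0133) * 4.30 * 0.606^(2/3) * 0.00044^(1/2) = 4.86 m^3/s
Therefore the canal discharge Q = 4.86 m^3/s.


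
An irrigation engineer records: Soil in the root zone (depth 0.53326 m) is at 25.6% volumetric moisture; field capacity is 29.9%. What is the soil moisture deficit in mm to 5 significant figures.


Approach: apply the soil moisture deficit relation, SMD = (FC - theta)/100 * depth * 1000.
SMD = (29.9 - 25.6)/100 * 0.53326 * 1000 = 22.930 mm
Therefore the soil moisture deficit = 22.930 mm.


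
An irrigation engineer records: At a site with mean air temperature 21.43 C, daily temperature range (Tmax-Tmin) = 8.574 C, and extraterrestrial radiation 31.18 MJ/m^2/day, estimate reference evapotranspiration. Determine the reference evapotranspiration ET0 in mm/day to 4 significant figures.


Approach: apply the Hargreaves-Samani method, ET0 = 0.0023*(Tmean+17.8)*sqrt(Tmax-Tmin)*0.408*Ra.
ET0 = 0.0023*(21.43+17.8)*sqrt(8.574)*0.408*31.18 = 3.361 mm/day
Therefore the reference evapotranspiration ET0 = 3.361 mm/day.


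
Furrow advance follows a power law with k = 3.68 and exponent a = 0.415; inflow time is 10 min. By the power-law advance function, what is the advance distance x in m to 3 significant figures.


Approach: apply the power-law advance function, x = k*t^a.
x = 3.68 * 10^0.415 = 9.57 m
Therefore the advance distance x = 9.57 m.


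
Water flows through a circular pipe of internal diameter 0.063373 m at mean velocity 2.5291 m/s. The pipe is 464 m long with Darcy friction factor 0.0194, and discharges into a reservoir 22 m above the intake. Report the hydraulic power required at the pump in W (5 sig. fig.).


Approach: apply continuity + Darcy-Weisbach + hydraulic power, Q = A*v; hf = f*(L/D)*(v^2/(2g)); H = static + hf; P = rho*g*Q*H.
Step 1 — flow rate (continuity, Q = A*v):
  A = pi*(0.063373/2)^2 = 0.003154267 m^2
  Q = 0.003154267 * 2.5291 = 0.007977456 m^3/s
Step 2 — friction head loss (Darcy-Weisbach):
  hf = 0.0194 * (464/0.063373) * (2.5291^2 / (2*9.81))
  hf = 46.30719 m
Step 3 — total head: H = 22 + 46.30719 = 68.30719 m
Step 4 — hydraulic power (P = rho*g*Q*H):
  P = 1000 * 9.81 * 0.007977456 * 68.30719 = 5345.6 W
Therefore the hydraulic power required at the pump = 5345.6 W.


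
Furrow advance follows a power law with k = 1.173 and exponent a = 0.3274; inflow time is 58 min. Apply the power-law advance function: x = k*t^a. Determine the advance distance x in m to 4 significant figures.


x = 1.173 * 58^0.3274 = 4.432 m
Therefore the advance distance x = 4.432 m.


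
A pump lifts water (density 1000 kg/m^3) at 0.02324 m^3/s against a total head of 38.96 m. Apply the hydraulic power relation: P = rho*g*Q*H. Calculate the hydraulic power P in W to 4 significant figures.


P = 1000 * 9.81 * 0.02324 * 38.96 = 8882 W
Therefore the hydraulic power P = 8882 W.


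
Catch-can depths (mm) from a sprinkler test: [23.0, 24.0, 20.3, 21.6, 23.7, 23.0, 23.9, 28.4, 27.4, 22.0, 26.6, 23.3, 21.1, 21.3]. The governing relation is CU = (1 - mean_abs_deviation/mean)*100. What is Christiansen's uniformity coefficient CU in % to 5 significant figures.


mean = 23.54286 mm
mean |d_i - mean| = 1.820408 mm
CU = (1 - 1.820408/23.54286)*100 = 92.268 %
Therefore Christiansen's uniformity coefficient CU = 92.268 %.


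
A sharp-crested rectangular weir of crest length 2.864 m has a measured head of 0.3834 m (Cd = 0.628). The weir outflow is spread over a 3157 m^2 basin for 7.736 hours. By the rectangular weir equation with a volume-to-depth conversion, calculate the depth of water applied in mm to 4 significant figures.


Approach: apply the rectangular weir equation with a volume-to-depth conversion, Q = (2/3)*Cd*L*sqrt(2g)*H^1.5; d = Q*t/A * 1000.
Step 1 — weir discharge:
  Q = (2/3)*0.628*2.864*sqrt(2*9.81)*0.3834^1.5 = 1.26087 m^3/s
Step 2 — volume: V = 1.26087 * 7.736*3600 = 35114.6 m^3
Step 3 — depth: d = V/A * 1000 = 35114.6/3157 * 1000 = 11120 mm
Therefore the depth of water applied = 11120 mm.


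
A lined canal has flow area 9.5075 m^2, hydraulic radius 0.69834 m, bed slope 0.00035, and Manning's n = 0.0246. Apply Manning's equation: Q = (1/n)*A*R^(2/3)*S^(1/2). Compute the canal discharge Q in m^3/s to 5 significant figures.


Q = (1/0.0246) * 9.5075 * 0.69834^(2/3) * 0.00035^(1/2) = 5.6913 m^3/s
Therefore the canal discharge Q = 5.6913 m^3/s.


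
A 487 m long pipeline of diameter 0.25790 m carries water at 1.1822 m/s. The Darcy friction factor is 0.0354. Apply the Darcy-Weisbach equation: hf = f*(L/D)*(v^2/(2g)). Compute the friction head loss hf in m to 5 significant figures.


hf = 0.0354 * (487/0.25790) * (1.1822^2 / (2*9.81))
hf = 4.7617 m
Therefore the friction head loss hf = 4.7617 m.


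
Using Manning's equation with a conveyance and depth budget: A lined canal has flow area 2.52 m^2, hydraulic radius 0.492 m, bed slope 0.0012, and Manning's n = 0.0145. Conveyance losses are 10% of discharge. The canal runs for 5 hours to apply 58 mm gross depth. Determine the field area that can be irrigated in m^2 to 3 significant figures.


Approach: apply Manning's equation with a conveyance and depth budget, Q = (1/n)*A*R^(2/3)*S^(1/2); Q_field = Q*(1-loss); Area = Q_field*t/(d/1000).
Step 1 — canal discharge (Manning's equation):
  Q = (1/0.0145) * 2.52 * 0.492^(2/3) * 0.0012^(1/2) = 3.7520 m^3/s
Step 2 — delivered flow: Q_field = 3.7520*(1 - 10/100) = 3.3768 m^3/s
Step 3 — volume delivered: V = 3.3768 * 5*3600 = 60783 m^3
Step 4 — area served: A = V / (depth/1000) = 60783 / 0.058 = 1050000 m^2
Therefore the field area that can be irrigated = 1050000 m^2.


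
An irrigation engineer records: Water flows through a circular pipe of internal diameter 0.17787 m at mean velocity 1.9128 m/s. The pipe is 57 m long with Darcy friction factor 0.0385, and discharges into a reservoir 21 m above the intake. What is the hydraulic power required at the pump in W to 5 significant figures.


Approach: apply continuity + Darcy-Weisbach + hydraulic power, Q = A*v; hf = f*(L/D)*(v^2/(2g)); H = static + hf; P = rho*g*Q*H.
Step 1 — flow rate (continuity, Q = A*v):
  A = pi*(0.17787/2)^2 = 0.02484822 m^2
  Q = 0.02484822 * 1.9128 = 0.04752968 m^3/s
Step 2 — friction head loss (Darcy-Weisbach):
  hf = 0.0385 * (57/0.17787) * (1.9128^2 / (2*9.81))
  hf = 2.300769 m
Step 3 — total head: H = 21 + 2.300769 = 23.30077 m
Step 4 — hydraulic power (P = rho*g*Q*H):
  P = 1000 * 9.81 * 0.04752968 * 23.30077 = 10864 W
Therefore the hydraulic power required at the pump = 10864 W.


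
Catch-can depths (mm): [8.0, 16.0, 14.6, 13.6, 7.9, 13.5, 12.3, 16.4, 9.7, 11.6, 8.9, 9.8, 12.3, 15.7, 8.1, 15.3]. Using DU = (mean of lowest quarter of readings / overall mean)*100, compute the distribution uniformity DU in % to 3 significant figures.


sorted lowest 4 of 16: [7.9, 8.0, 8.1, 8.9] -> mean = 8.2250 mm
overall mean = 12.106 mm
DU = (8.2250/12.106)*100 = 67.9 %
Therefore the distribution uniformity DU = 67.9 %.


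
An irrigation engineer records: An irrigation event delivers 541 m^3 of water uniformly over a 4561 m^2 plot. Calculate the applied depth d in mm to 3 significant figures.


Approach: apply depth from volume over area, d = (V/A)*1000.
d = (541 / 4561) * 1000 = 119 mm
Therefore the applied depth d = 119 mm.


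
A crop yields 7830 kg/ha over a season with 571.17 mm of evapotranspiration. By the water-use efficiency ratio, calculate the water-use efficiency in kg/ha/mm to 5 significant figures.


Approach: apply the water-use efficiency ratio, WUE = yield/ET.
WUE = 7830 / 571.17 = 13.709 kg/ha/mm
Therefore the water-use efficiency = 13.709 kg/ha/mm.


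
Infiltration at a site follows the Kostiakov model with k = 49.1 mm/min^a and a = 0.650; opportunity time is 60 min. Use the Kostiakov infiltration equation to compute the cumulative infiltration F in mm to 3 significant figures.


Approach: apply the Kostiakov infiltration equation, F = k*t^a.
F = 49.1 * 60^0.650 = 703 mm
Therefore the cumulative infiltration F = 703 mm.


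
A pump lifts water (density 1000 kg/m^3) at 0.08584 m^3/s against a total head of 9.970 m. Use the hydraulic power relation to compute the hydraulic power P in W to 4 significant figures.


Approach: apply the hydraulic power relation, P = rho*g*Q*H.
P = 1000 * 9.81 * 0.08584 * 9.970 = 8396 W
Therefore the hydraulic power P = 8396 W.


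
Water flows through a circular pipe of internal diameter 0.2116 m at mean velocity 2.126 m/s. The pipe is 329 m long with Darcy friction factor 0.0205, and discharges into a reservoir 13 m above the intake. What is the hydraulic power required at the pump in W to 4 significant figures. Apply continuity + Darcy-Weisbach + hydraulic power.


Approach: apply continuity + Darcy-Weisbach + hydraulic power, Q = A*v; hf = f*(L/D)*(v^2/(2g)); H = static + hf; P = rho*g*Q*H.
Step 1 — flow rate (continuity, Q = A*v):
  A = pi*(0.2116/2)^2 = 0.0351659 m^2
  Q = 0.0351659 * 2.126 = 0.0747626 m^3/s
Step 2 — friction head loss (Darcy-Weisbach):
  hf = 0.0205 * (329/0.2116) * (2.126^2 / (2*9.81))
  hf = 7.34280 m
Step 3 — total head: H = 13 + 7.34280 = 20.3428 m
Step 4 — hydraulic power (P = rho*g*Q*H):
  P = 1000 * 9.81 * 0.0747626 * 20.3428 = 14920 W
Therefore the hydraulic power required at the pump = 14920 W.


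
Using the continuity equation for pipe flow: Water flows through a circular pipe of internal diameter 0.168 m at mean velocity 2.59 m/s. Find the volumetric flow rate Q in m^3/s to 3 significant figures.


Approach: apply the continuity equation for pipe flow, Q = A * v with A = pi*(D/2)^2.
A = pi*(0.168/2)^2 = 0.022167 m^2
Q = 0.022167 * 2.59 = 0.0574 m^3/s
Therefore the volumetric flow rate Q = 0.0574 m^3/s.


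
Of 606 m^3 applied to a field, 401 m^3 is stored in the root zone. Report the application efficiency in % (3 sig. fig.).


Approach: apply the application efficiency ratio, Ea = (stored/applied)*100.
Ea = (401/606)*100 = 66.2 %
Therefore the application efficiency = 66.2 %.


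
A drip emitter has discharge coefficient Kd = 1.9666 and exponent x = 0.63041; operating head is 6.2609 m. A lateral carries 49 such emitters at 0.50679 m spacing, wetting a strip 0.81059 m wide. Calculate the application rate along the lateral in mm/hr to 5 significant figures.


Approach: apply the emitter equation with a lateral mass balance, q = Kd*h^x; Q = n*q; rate = Q/(n*spacing*width).
Step 1 — single emitter flow (q = Kd*h^x):
  q = 1.9666 * 6.2609^0.63041 = 6.250630 L/hr
Step 2 — total lateral flow: Q = 49 * 6.250630 = 306.2809 L/hr
Step 3 — wetted area: A = 49 * 0.50679 * 0.81059 = 20.12915 m^2
Step 4 — application rate: Q/A = 306.2809/20.12915 = 15.216 mm/hr
Therefore the application rate along the lateral = 15.216 mm/hr.


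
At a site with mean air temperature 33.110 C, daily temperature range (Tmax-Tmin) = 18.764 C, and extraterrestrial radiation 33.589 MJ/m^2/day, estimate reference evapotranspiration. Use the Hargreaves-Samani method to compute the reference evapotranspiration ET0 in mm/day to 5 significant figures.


Approach: apply the Hargreaves-Samani method, ET0 = 0.0023*(Tmean+17.8)*sqrt(Tmax-Tmin)*0.408*Ra.
ET0 = 0.0023*(33.110+17.8)*sqrt(18.764)*0.408*33.589 = 6.9511 mm/day
Therefore the reference evapotranspiration ET0 = 6.9511 mm/day.


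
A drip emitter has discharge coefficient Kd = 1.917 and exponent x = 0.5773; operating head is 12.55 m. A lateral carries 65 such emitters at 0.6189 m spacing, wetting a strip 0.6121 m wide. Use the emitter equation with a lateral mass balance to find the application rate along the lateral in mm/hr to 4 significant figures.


Approach: apply the emitter equation with a lateral mass balance, q = Kd*h^x; Q = n*q; rate = Q/(n*spacing*width).
Step 1 — single emitter flow (q = Kd*h^x):
  q = 1.917 * 12.55^0.5773 = 8.25789 L/hr
Step 2 — total lateral flow: Q = 65 * 8.25789 = 536.763 L/hr
Step 3 — wetted area: A = 65 * 0.6189 * 0.6121 = 24.6239 m^2
Step 4 — application rate: Q/A = 536.763/24.6239 = 21.80 mm/hr
Therefore the application rate along the lateral = 21.80 mm/hr.


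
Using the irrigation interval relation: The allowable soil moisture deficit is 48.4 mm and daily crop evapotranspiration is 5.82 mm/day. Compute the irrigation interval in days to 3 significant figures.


Approach: apply the irrigation interval relation, interval = SMD / ETc.
interval = 48.4 / 5.82 = 8.32 days
Therefore the irrigation interval = 8.32 days.


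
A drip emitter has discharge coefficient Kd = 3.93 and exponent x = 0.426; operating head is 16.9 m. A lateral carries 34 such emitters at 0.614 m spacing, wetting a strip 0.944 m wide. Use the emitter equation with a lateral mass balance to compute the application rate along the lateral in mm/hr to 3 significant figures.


Approach: apply the emitter equation with a lateral mass balance, q = Kd*h^x; Q = n*q; rate = Q/(n*spacing*width).
Step 1 — single emitter flow (q = Kd*h^x):
  q = 3.93 * 16.9^0.426 = 13.106 L/hr
Step 2 — total lateral flow: Q = 34 * 13.106 = 445.61 L/hr
Step 3 — wetted area: A = 34 * 0.614 * 0.944 = 19.707 m^2
Step 4 — application rate: Q/A = 445.61/19.707 = 22.6 mm/hr
Therefore the application rate along the lateral = 22.6 mm/hr.


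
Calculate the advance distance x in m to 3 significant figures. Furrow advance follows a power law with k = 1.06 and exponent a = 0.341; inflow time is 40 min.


Approach: apply the power-law advance function, x = k*t^a.
x = 1.06 * 40^0.341 = 3.73 m
Therefore the advance distance x = 3.73 m.


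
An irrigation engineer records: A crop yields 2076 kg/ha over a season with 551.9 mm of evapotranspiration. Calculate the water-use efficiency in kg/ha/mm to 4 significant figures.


Approach: apply the water-use efficiency ratio, WUE = yield/ET.
WUE = 2076 / 551.9 = 3.762 kg/ha/mm
Therefore the water-use efficiency = 3.762 kg/ha/mm.


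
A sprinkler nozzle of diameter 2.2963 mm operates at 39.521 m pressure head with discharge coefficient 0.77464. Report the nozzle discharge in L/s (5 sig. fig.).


Approach: apply the orifice equation, Q = Cd*A*sqrt(2*g*h), A = pi*(d/2)^2.
A = pi*(2.2963e-3/2)^2 = 4.141400e-06 m^2
Q = 0.77464 * 4.141400e-06 * sqrt(2*9.81*39.521) * 1000 = 0.089333 L/s
Therefore the nozzle discharge = 0.089333 L/s.


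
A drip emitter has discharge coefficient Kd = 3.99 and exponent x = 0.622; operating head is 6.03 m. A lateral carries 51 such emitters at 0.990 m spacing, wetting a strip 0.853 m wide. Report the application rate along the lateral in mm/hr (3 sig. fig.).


Approach: apply the emitter equation with a lateral mass balance, q = Kd*h^x; Q = n*q; rate = Q/(n*spacing*width).
Step 1 — single emitter flow (q = Kd*h^x):
  q = 3.99 * 6.03^0.622 = 12.199 L/hr
Step 2 — total lateral flow: Q = 51 * 12.199 = 622.16 L/hr
Step 3 — wetted area: A = 51 * 0.990 * 0.853 = 43.068 m^2
Step 4 — application rate: Q/A = 622.16/43.068 = 14.4 mm/hr
Therefore the application rate along the lateral = 14.4 mm/hr.


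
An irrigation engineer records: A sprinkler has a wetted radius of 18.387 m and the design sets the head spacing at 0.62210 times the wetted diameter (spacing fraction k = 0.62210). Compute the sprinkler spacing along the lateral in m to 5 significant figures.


Approach: apply the sprinkler spacing rule (spacing as a fraction of wetted diameter), S = k*(2*R).
S = 0.62210 * (2 * 18.387) = 22.877 m
Therefore the sprinkler spacing along the lateral = 22.877 m.


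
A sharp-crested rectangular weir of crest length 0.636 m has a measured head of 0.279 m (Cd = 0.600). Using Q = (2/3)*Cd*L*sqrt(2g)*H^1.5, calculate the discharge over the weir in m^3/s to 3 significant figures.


Q = (2/3)*0.600*0.636*sqrt(2*9.81)*0.279^1.5 = 0.166 m^3/s
Therefore the discharge over the weir = 0.166 m^3/s.


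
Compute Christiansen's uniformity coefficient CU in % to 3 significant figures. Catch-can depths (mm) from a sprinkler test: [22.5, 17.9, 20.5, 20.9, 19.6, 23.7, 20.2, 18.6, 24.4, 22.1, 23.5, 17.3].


Approach: apply Christiansen's uniformity coefficient, CU = (1 - mean_abs_deviation/mean)*100.
mean = 20.933 mm
mean |d_i - mean| = 1.9222 mm
CU = (1 - 1.9222/20.933)*100 = 90.8 %
Therefore Christiansen's uniformity coefficient CU = 90.8 %.


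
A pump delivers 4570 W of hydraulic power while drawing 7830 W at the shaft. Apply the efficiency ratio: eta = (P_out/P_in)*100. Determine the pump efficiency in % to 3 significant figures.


eta = (4570 / 7830) * 100 = 58.4 %
Therefore the pump efficiency = 58.4 %.


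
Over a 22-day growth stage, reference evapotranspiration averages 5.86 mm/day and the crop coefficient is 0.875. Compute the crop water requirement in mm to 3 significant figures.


Approach: apply the crop water requirement relation, CWR = ET0 * Kc * days.
CWR = 5.86 * 0.875 * 22 = 113 mm
Therefore the crop water requirement = 113 mm.


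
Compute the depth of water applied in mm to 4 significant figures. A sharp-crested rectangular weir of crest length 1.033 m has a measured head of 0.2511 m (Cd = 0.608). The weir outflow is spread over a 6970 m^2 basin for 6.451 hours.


Approach: apply the rectangular weir equation with a volume-to-depth conversion, Q = (2/3)*Cd*L*sqrt(2g)*H^1.5; d = Q*t/A * 1000.
Step 1 — weir discharge:
  Q = (2/3)*0.608*1.033*sqrt(2*9.81)*0.2511^1.5 = 0.233363 m^3/s
Step 2 — volume: V = 0.233363 * 6.451*3600 = 5419.53 m^3
Step 3 — depth: d = V/A * 1000 = 5419.53/6970 * 1000 = 777.6 mm
Therefore the depth of water applied = 777.6 mm.


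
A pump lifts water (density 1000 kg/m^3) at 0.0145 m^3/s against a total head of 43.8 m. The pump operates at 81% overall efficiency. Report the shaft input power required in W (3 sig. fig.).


Approach: apply hydraulic power then efficiency conversion, P = rho*g*Q*H; P_in = P/eta.
Step 1 — hydraulic power (P = rho*g*Q*H):
  P = 1000 * 9.81 * 0.0145 * 43.8 = 6230.3 W
Step 2 — input power: P_in = P/eta = 6230.3 / 0.81 = 7690 W
Therefore the shaft input power required = 7690 W.


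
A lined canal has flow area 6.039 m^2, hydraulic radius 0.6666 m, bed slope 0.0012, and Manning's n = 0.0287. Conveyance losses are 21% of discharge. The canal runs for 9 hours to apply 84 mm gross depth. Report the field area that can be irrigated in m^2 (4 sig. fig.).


Approach: apply Manning's equation with a conveyance and depth budget, Q = (1/n)*A*R^(2/3)*S^(1/2); Q_field = Q*(1-loss); Area = Q_field*t/(d/1000).
Step 1 — canal discharge (Manning's equation):
  Q = (1/0.0287) * 6.039 * 0.6666^(2/3) * 0.0012^(1/2) = 5.56225 m^3/s
Step 2 — delivered flow: Q_field = 5.56225*(1 - 21/100) = 4.39418 m^3/s
Step 3 — volume delivered: V = 4.39418 * 9*3600 = 142371 m^3
Step 4 — area served: A = V / (depth/1000) = 142371 / 0.084 = 1695000 m^2
Therefore the field area that can be irrigated = 1695000 m^2.


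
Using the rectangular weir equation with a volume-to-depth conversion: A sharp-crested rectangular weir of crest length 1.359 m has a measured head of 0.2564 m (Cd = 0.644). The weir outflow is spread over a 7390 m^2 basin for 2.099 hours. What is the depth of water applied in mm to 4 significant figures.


Approach: apply the rectangular weir equation with a volume-to-depth conversion, Q = (2/3)*Cd*L*sqrt(2g)*H^1.5; d = Q*t/A * 1000.
Step 1 — weir discharge:
  Q = (2/3)*0.644*1.359*sqrt(2*9.81)*0.2564^1.5 = 0.335537 m^3/s
Step 2 — volume: V = 0.335537 * 2.099*3600 = 2535.45 m^3
Step 3 — depth: d = V/A * 1000 = 2535.45/7390 * 1000 = 343.1 mm
Therefore the depth of water applied = 343.1 mm.


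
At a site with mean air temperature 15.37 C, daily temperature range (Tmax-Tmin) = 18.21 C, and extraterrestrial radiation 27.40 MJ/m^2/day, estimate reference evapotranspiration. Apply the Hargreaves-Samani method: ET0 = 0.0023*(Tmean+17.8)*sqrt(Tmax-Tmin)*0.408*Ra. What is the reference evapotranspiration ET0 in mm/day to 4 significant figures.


ET0 = 0.0023*(15.37+17.8)*sqrt(18.21)*0.408*27.40 = 3.639 mm/day
Therefore the reference evapotranspiration ET0 = 3.639 mm/day.


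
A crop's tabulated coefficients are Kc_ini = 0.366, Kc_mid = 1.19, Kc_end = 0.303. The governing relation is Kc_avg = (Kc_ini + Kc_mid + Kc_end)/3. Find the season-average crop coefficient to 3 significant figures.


Kc_avg = (0.366 + 1.19 + 0.303)/3 = 0.620
Therefore the season-average crop coefficient = 0.620.


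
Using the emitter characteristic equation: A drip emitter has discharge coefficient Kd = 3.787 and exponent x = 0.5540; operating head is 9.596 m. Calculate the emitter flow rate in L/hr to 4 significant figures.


Approach: apply the emitter characteristic equation, q = Kd * h^x.
q = 3.787 * 9.596^0.5540 = 13.25 L/hr
Therefore the emitter flow rate = 13.25 L/hr.


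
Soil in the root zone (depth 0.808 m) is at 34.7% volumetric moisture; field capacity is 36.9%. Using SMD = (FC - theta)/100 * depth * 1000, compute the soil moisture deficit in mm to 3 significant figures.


SMD = (36.9 - 34.7)/100 * 0.808 * 1000 = 17.8 mm
Therefore the soil moisture deficit = 17.8 mm.


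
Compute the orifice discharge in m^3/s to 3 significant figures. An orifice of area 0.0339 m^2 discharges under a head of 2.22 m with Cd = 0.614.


Approach: apply the orifice equation, Q = Cd*A*sqrt(2*g*h).
Q = 0.614 * 0.0339 * sqrt(2*9.81*2.22) = 0.137 m^3/s
Therefore the orifice discharge = 0.137 m^3/s.


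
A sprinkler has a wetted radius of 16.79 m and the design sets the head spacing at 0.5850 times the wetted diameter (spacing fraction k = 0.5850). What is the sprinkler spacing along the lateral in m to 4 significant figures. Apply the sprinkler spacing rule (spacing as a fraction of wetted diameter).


Approach: apply the sprinkler spacing rule (spacing as a fraction of wetted diameter), S = k*(2*R).
S = 0.5850 * (2 * 16.79) = 19.64 m
Therefore the sprinkler spacing along the lateral = 19.64 m.


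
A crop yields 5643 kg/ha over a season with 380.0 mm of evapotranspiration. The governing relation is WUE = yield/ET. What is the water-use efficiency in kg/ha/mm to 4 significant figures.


WUE = 5643 / 380.0 = 14.85 kg/ha/mm
Therefore the water-use efficiency = 14.85 kg/ha/mm.


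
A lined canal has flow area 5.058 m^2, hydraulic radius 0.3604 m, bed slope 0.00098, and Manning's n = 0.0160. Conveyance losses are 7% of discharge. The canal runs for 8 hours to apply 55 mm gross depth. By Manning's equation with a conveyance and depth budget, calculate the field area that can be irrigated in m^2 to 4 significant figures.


Approach: apply Manning's equation with a conveyance and depth budget, Q = (1/n)*A*R^(2/3)*S^(1/2); Q_field = Q*(1-loss); Area = Q_field*t/(d/1000).
Step 1 — canal discharge (Manning's equation):
  Q = (1/0.0160) * 5.058 * 0.3604^(2/3) * 0.00098^(1/2) = 5.01182 m^3/s
Step 2 — delivered flow: Q_field = 5.01182*(1 - 7/100) = 4.66099 m^3/s
Step 3 — volume delivered: V = 4.66099 * 8*3600 = 134236 m^3
Step 4 — area served: A = V / (depth/1000) = 134236 / 0.055 = 2441000 m^2
Therefore the field area that can be irrigated = 2441000 m^2.


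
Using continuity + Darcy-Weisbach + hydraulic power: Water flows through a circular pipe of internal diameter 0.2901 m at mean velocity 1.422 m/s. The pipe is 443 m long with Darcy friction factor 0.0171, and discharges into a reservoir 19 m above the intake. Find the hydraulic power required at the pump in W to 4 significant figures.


Approach: apply continuity + Darcy-Weisbach + hydraulic power, Q = A*v; hf = f*(L/D)*(v^2/(2g)); H = static + hf; P = rho*g*Q*H.
Step 1 — flow rate (continuity, Q = A*v):
  A = pi*(0.2901/2)^2 = 0.0660975 m^2
  Q = 0.0660975 * 1.422 = 0.0939907 m^3/s
Step 2 — friction head loss (Darcy-Weisbach):
  hf = 0.0171 * (443/0.2901) * (1.422^2 / (2*9.81))
  hf = 2.69124 m
Step 3 — total head: H = 19 + 2.69124 = 21.6912 m
Step 4 — hydraulic power (P = rho*g*Q*H):
  P = 1000 * 9.81 * 0.0939907 * 21.6912 = 20000 W
Therefore the hydraulic power required at the pump = 20000 W.


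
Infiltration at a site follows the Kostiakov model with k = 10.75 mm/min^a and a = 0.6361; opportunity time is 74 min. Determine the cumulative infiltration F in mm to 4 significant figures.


Approach: apply the Kostiakov infiltration equation, F = k*t^a.
F = 10.75 * 74^0.6361 = 166.1 mm
Therefore the cumulative infiltration F = 166.1 mm.


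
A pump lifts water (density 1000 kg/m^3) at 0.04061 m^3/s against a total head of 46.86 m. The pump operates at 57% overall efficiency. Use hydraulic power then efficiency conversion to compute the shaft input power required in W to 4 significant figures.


Approach: apply hydraulic power then efficiency conversion, P = rho*g*Q*H; P_in = P/eta.
Step 1 — hydraulic power (P = rho*g*Q*H):
  P = 1000 * 9.81 * 0.04061 * 46.86 = 18668.3 W
Step 2 — input power: P_in = P/eta = 18668.3 / 0.57 = 32750 W
Therefore the shaft input power required = 32750 W.
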